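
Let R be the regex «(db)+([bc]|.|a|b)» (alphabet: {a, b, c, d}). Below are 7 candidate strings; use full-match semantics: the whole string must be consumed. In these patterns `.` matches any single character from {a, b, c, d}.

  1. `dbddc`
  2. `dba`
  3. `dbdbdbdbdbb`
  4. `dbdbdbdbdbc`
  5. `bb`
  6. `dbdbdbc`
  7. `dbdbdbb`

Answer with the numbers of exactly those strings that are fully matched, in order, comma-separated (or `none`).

2, 3, 4, 6, 7

1 → no match
2 → match
3 → match
4 → match
5 → no match — must start with `db`
6 → match
7 → match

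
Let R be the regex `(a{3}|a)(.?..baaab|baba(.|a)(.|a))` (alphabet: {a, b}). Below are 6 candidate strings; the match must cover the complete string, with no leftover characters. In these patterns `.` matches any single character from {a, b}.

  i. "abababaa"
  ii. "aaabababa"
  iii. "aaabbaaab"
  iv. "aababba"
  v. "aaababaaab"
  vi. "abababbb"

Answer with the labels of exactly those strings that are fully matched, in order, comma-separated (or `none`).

ii, iii, v

i → no match
ii → match
iii → match
iv → no match
v → match
vi → no match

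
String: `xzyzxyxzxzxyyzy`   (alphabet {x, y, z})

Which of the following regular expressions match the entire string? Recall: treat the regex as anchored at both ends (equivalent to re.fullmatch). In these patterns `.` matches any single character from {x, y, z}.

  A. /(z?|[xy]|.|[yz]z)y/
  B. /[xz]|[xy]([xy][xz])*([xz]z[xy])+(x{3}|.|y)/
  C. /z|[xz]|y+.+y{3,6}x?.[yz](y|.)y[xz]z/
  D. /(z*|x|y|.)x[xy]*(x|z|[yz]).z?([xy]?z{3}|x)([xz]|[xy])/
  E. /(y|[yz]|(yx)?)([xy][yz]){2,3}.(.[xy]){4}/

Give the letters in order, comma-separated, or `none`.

E

A → no match
B → no match
C → no match
D → no match
E → match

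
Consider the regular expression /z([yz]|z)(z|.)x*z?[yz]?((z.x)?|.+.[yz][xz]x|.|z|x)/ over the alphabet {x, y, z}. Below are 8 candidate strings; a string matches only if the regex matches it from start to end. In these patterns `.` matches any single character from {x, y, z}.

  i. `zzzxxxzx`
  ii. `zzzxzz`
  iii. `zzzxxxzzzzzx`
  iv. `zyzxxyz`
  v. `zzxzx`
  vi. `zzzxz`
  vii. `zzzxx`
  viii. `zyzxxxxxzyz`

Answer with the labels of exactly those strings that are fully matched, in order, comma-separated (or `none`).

i → match
ii → match
iii → match
iv → match
v → match
vi → match
vii → match
viii → match

i, ii, iii, iv, v, vi, vii, viii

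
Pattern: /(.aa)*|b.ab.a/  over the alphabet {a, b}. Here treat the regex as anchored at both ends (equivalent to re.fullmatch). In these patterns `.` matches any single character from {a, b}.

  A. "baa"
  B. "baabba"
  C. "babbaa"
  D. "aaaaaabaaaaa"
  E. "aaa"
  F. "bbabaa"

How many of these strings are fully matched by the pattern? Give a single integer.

5

A → match
B → match
C → no match
D → match
E → match
F → match
Total matched: 5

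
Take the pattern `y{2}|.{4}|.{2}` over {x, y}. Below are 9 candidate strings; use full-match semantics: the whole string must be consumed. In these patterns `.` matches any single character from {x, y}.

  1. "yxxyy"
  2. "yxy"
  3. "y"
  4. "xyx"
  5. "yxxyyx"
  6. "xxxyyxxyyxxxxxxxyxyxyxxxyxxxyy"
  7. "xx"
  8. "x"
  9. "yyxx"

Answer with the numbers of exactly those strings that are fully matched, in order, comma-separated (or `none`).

7, 9

1. "yxxyy" → no match
2. "yxy" → no match
3. "y" → no match
4. "xyx" → no match
5. "yxxyyx" → no match
6 → no match
7. "xx" → match
8. "x" → no match
9. "yyxx" → match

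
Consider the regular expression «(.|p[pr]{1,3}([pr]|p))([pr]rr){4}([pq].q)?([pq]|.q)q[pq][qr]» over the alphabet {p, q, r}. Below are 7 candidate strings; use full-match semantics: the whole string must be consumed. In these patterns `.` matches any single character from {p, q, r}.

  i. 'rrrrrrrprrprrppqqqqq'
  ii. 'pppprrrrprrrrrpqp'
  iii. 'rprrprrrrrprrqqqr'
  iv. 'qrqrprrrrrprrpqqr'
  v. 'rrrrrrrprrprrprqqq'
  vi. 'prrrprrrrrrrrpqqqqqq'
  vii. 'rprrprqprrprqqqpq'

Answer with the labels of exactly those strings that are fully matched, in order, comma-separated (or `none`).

i, iii, vi

i → match
ii → no match
iii → match
iv → no match
v → no match
vi → match
vii → no match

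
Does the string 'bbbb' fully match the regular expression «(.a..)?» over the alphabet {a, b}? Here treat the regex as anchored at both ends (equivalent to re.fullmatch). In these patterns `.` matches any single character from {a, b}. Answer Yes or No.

No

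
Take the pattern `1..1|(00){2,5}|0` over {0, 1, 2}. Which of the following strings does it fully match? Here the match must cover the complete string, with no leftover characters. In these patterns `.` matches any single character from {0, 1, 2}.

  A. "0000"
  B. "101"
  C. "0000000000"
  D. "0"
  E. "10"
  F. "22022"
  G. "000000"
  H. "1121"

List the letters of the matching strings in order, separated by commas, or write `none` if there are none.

A → match
B → no match
C → match
D → match
E → no match
F → no match
G → match
H → match

A, C, D, G, H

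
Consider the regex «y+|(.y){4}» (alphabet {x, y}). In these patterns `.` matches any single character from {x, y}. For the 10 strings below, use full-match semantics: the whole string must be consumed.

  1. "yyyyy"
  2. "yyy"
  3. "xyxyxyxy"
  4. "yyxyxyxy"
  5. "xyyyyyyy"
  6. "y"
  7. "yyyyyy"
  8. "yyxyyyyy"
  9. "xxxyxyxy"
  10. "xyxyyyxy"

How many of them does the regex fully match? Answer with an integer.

9

1. "yyyyy" → match
2. "yyy" → match
3. "xyxyxyxy" → match
4. "yyxyxyxy" → match
5. "xyyyyyyy" → match
6. "y" → match
7. "yyyyyy" → match
8. "yyxyyyyy" → match
9. "xxxyxyxy" → no match
10. "xyxyyyxy" → match
Total matched: 9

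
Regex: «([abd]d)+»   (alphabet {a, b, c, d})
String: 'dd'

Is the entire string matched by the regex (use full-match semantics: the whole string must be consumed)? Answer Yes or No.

Yes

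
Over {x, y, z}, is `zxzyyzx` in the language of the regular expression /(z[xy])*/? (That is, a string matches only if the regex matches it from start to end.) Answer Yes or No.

No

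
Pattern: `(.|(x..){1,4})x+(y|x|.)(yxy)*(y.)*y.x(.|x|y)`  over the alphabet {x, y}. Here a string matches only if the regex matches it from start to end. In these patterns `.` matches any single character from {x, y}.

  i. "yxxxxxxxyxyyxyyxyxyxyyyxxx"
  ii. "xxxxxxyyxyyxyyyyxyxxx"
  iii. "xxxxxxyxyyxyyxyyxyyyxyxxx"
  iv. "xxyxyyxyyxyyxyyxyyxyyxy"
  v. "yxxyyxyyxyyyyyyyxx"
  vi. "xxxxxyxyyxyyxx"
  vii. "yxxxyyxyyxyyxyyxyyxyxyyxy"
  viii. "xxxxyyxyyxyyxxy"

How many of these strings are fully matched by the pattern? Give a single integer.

i → match
ii → match
iii → match
iv → match
v → match
vi → match
vii → match
viii → match
Total matched: 8

8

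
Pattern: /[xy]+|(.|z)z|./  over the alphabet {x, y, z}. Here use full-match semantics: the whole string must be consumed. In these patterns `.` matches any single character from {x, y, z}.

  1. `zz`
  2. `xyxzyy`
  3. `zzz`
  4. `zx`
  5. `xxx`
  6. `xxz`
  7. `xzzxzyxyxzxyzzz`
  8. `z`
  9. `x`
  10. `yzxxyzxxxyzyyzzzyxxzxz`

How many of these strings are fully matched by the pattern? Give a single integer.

4

1 → match
2 → no match
3 → no match
4 → no match
5 → match
6 → no match
7 → no match
8 → match
9 → match
10 → no match
Total matched: 4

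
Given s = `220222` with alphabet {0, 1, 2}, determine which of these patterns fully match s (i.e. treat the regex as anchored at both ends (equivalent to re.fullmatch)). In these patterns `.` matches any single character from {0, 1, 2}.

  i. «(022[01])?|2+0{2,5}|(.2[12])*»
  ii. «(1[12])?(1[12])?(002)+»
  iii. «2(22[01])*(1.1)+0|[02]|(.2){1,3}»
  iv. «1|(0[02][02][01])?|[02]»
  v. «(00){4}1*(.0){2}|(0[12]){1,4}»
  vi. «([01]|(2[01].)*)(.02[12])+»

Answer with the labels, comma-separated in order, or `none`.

i → no match
ii → no match — must end with `002`
iii → match
iv → no match
v → no match
vi → no match

iii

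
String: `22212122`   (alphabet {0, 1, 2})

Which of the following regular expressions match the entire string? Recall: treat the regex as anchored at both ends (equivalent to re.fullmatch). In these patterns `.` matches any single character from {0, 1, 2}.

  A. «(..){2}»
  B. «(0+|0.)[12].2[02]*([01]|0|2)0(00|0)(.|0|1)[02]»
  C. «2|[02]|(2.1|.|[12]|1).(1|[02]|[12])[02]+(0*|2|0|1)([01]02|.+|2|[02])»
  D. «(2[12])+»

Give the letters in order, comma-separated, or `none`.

A → no match
B → no match — must start with `0`
C → no match
D → match

D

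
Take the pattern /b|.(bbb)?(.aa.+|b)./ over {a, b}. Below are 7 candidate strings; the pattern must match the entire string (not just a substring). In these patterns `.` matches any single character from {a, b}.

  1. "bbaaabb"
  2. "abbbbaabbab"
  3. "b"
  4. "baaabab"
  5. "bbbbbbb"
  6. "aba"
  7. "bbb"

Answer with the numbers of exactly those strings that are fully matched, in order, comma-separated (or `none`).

1, 2, 3, 4, 6, 7

1 → match
2 → match
3 → match
4 → match
5 → no match
6 → match
7 → match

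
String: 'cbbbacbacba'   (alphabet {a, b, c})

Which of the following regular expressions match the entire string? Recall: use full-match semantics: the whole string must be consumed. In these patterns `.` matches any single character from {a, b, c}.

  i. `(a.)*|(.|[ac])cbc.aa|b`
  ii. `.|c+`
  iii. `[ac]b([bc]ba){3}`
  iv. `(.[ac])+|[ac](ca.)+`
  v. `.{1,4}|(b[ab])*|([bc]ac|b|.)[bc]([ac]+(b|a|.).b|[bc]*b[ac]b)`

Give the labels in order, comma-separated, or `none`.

i → no match
ii → no match
iii → match
iv → no match
v → no match

iii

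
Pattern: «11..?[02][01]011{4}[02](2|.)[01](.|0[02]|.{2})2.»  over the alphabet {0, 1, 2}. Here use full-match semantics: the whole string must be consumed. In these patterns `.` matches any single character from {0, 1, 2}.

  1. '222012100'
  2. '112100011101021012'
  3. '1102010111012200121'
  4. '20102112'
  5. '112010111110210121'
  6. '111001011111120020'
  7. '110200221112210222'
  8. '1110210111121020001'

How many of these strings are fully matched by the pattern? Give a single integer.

1

1. '222012100' → no match — must start with '11'
2 → no match
3 → no match
4. '20102112' → no match — must start with '11'
5 → match
6 → no match
7 → no match
8 → no match
Total matched: 1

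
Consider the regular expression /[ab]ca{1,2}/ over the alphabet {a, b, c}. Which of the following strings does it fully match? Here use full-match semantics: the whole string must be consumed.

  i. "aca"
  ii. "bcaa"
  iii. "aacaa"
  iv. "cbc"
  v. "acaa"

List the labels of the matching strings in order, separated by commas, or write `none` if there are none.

i, ii, v

i → match
ii → match
iii → no match
iv → no match — must end with "a"
v → match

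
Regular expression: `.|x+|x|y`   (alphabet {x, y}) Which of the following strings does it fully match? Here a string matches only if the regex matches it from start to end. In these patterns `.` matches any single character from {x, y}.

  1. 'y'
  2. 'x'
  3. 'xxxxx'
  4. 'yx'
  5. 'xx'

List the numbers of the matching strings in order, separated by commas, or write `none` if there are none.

1 → match
2 → match
3 → match
4 → no match
5 → match

1, 2, 3, 5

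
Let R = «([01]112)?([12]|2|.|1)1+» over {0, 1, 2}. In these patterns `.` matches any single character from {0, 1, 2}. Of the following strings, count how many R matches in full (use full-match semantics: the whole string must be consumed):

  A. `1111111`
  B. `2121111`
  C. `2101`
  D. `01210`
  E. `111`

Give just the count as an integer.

2

A. `1111111` → match
B. `2121111` → no match
C. `2101` → no match
D. `01210` → no match — must end with `1`
E. `111` → match
Total matched: 2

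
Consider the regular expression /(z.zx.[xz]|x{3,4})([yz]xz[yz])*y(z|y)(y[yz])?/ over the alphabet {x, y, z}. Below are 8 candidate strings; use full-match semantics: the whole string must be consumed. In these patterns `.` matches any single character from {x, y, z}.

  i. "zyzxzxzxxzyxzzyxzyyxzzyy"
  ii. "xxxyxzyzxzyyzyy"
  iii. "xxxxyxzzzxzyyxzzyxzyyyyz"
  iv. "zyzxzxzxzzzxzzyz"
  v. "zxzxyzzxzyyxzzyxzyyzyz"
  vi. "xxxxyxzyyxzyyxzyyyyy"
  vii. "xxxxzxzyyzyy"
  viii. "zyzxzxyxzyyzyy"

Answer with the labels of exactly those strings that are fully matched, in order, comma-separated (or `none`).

i → no match
ii → match
iii → match
iv → match
v → match
vi → match
vii. "xxxxzxzyyzyy" → match
viii → match

ii, iii, iv, v, vi, vii, viii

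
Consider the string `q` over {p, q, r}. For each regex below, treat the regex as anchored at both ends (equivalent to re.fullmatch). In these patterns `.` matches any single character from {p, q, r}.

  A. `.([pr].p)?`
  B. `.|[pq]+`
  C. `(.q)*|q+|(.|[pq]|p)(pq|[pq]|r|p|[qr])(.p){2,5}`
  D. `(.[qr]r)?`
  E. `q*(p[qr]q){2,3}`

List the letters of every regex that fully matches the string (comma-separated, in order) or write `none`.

A, B, C

A → match
B → match
C → match
D → no match
E → no match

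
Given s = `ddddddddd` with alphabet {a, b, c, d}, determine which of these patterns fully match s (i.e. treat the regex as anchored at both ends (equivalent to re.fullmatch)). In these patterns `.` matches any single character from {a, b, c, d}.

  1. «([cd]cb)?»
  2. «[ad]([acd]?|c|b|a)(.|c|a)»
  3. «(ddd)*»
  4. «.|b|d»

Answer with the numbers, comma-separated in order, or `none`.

3

1 → no match
2 → no match
3 → match
4 → no match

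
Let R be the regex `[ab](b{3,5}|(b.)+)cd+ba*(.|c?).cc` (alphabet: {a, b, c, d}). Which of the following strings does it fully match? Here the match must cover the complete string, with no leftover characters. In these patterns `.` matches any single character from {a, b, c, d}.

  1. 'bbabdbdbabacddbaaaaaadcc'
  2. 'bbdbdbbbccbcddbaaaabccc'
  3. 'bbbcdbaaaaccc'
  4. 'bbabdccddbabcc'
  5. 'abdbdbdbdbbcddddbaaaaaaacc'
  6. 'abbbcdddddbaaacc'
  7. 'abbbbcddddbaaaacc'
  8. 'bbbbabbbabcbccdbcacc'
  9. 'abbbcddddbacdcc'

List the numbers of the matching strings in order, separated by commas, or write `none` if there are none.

1 → match
2 → no match
3 → match
4 → no match
5 → match
6 → match
7 → match
8 → match
9 → match

1, 3, 5, 6, 7, 8, 9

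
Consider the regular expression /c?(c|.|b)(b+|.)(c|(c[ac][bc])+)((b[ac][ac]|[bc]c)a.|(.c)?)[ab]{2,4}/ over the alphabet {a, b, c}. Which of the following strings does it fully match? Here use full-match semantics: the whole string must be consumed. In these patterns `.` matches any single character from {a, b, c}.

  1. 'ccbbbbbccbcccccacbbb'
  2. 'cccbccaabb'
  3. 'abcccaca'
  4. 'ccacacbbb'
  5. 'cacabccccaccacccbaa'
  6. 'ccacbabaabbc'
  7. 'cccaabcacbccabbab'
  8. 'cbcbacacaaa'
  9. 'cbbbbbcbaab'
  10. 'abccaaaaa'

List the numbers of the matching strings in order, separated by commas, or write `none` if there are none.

1, 2, 4, 5, 8, 9

1 → match
2 → match
3 → no match
4 → match
5 → match
6 → no match
7 → no match
8 → match
9 → match
10 → no match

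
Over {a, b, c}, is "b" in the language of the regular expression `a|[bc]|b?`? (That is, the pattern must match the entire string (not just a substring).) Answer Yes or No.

Yes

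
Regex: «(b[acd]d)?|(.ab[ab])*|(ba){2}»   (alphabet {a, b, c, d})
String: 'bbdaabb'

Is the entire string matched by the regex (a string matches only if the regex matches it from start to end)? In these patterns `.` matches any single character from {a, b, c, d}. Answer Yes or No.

No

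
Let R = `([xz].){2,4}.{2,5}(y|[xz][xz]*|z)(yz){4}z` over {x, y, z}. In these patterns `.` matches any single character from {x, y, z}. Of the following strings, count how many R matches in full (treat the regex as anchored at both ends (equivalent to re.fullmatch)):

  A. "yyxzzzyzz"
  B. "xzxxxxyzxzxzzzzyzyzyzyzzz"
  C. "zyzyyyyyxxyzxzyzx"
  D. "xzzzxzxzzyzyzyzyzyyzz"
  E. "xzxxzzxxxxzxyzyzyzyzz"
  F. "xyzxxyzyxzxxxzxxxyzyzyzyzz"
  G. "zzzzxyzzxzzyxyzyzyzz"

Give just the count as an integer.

2

A → no match
B → no match — must end with "yzz"
C → no match — must end with "yzz"
D → no match
E → match
F → match
G → no match
Total matched: 2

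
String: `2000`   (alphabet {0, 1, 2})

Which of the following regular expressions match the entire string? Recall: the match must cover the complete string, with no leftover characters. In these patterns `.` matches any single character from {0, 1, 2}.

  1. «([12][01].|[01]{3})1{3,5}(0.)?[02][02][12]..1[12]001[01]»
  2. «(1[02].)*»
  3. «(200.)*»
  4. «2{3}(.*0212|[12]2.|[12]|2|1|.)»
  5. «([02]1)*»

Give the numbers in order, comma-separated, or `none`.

3

1 → no match
2 → no match
3 → match
4 → no match
5 → no match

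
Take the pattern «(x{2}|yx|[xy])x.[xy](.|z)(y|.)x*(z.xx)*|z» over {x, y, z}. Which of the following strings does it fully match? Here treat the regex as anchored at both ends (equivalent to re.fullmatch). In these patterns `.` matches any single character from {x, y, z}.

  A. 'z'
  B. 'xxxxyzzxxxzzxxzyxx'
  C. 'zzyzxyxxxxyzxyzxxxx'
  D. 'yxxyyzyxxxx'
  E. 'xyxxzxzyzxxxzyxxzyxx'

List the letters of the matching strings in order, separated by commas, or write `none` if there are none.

A, B, D

A → match
B → match
C → no match
D → match
E → no match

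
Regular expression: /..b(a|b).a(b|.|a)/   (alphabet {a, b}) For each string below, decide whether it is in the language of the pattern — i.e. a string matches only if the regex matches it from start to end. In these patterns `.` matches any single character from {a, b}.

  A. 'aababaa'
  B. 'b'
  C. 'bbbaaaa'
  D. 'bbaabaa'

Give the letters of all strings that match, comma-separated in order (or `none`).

A. 'aababaa' → match
B. 'b' → no match
C. 'bbbaaaa' → match
D. 'bbaabaa' → no match

A, C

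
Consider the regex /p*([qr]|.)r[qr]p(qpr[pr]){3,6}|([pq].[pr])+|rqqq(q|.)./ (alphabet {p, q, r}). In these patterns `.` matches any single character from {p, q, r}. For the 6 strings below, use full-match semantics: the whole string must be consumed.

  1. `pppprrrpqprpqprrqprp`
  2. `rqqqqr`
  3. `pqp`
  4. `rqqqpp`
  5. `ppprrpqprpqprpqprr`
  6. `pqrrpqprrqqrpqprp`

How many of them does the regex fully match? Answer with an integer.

5

1 → match
2. `rqqqqr` → match
3. `pqp` → match
4. `rqqqpp` → match
5 → match
6 → no match
Total matched: 5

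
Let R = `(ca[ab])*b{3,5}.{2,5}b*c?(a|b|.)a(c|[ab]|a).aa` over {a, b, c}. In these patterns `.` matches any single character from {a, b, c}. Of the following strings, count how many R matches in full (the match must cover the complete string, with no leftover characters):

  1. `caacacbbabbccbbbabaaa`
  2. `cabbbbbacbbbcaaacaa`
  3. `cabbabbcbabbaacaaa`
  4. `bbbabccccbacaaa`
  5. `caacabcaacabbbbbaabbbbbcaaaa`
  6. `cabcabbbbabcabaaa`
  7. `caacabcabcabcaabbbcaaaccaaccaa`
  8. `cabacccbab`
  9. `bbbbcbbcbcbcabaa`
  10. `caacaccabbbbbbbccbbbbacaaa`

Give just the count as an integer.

1 → no match
2 → match
3 → no match
4 → match
5 → no match
6 → match
7 → match
8 → no match — must end with `aa`
9 → no match
10 → no match
Total matched: 4

4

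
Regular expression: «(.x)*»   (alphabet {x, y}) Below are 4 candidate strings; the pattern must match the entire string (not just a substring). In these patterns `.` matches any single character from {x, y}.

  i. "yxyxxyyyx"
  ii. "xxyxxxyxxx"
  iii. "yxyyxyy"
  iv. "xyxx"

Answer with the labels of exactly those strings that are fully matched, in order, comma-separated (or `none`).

i → no match
ii → match
iii → no match
iv → no match

ii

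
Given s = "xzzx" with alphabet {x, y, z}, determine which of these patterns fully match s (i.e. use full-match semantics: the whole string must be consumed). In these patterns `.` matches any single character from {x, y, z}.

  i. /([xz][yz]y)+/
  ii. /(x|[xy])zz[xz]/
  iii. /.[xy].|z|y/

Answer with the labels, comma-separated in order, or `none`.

ii

i → no match — must end with "y"
ii → match
iii → no match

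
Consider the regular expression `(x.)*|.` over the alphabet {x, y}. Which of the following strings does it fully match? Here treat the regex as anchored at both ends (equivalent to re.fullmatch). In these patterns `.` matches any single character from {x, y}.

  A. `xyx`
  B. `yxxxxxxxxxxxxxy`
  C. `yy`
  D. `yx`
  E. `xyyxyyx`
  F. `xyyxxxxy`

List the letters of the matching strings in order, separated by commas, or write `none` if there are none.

A → no match
B → no match
C → no match
D → no match
E → no match
F → no match

none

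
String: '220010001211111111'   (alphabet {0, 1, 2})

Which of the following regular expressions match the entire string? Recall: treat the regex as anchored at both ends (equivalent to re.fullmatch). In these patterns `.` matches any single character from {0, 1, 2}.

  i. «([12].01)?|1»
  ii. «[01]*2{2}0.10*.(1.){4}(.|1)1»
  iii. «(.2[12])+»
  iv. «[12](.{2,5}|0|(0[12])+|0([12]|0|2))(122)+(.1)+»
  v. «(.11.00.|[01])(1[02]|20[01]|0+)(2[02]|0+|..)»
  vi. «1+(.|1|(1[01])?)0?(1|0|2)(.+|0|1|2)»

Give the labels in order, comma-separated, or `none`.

i → no match
ii → match
iii → no match
iv → no match
v → no match
vi → no match — must start with '1'

ii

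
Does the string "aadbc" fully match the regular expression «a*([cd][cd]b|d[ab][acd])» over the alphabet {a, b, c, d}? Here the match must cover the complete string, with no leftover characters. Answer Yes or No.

Yes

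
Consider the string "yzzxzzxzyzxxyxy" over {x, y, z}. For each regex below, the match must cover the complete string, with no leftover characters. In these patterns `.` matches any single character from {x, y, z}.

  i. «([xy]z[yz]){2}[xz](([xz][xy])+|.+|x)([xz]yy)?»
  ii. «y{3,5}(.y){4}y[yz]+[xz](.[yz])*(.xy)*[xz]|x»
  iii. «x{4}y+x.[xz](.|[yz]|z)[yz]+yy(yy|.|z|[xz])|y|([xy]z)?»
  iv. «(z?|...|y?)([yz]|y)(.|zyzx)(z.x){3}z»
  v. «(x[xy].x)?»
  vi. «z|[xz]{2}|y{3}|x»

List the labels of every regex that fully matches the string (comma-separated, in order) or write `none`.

i

i → match
ii → no match
iii → no match
iv → no match — must end with "xz"
v → no match
vi → no match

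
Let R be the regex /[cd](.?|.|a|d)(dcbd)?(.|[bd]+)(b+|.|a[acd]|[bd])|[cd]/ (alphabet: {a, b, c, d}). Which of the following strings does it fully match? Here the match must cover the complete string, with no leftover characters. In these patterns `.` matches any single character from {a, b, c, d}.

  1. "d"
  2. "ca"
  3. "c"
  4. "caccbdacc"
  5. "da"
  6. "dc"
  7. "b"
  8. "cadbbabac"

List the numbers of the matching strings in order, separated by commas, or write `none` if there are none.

1, 3

1 → match
2 → no match
3 → match
4 → no match
5 → no match
6 → no match
7 → no match
8 → no match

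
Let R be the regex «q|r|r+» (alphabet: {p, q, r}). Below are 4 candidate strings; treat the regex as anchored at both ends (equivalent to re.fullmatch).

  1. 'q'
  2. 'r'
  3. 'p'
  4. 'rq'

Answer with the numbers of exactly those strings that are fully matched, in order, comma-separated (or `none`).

1, 2

1 → match
2 → match
3 → no match
4 → no match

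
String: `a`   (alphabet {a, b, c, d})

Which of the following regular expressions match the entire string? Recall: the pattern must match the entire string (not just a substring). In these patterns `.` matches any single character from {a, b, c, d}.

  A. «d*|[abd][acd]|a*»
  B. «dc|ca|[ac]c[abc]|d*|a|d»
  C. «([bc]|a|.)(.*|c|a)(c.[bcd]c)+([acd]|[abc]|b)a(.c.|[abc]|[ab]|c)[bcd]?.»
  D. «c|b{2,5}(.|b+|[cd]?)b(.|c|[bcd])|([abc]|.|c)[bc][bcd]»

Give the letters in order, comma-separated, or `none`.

A, B

A → match
B → match
C → no match
D → no match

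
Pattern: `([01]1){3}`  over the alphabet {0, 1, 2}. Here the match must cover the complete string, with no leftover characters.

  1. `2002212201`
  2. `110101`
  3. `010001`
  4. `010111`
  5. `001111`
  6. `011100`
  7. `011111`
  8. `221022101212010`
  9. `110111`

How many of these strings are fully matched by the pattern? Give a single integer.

1. `2002212201` → no match
2. `110101` → match
3. `010001` → no match
4. `010111` → match
5. `001111` → no match
6. `011100` → no match — must end with `1`
7. `011111` → match
8 → no match — must end with `1`
9. `110111` → match
Total matched: 4

4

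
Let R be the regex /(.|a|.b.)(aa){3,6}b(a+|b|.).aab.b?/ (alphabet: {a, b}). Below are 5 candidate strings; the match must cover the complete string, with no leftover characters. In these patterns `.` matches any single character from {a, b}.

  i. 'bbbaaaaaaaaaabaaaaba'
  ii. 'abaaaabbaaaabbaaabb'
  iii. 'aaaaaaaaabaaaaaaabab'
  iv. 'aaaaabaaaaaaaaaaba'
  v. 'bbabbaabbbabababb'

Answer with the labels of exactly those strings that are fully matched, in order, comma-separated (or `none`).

i → match
ii → no match
iii → match
iv → no match
v → no match

i, iii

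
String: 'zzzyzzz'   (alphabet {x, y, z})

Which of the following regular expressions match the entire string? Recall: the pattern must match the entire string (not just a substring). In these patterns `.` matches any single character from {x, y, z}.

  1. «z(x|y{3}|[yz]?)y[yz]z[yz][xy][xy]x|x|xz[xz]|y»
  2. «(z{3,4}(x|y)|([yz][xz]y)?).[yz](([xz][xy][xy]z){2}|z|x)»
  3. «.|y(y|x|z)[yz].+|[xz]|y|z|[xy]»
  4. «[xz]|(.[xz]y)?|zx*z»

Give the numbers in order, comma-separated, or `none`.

1 → no match
2 → match
3 → no match
4 → no match

2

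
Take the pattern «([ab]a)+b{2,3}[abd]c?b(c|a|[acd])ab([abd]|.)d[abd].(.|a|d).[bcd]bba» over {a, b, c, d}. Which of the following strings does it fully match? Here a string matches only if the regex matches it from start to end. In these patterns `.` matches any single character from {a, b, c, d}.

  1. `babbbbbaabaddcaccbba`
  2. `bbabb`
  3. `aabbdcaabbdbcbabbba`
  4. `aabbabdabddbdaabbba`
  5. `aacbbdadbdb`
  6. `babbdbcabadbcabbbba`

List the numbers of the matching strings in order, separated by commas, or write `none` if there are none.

1 → match
2 → no match — must end with `bba`
3 → no match
4 → match
5 → no match — must end with `bba`
6 → match

1, 4, 6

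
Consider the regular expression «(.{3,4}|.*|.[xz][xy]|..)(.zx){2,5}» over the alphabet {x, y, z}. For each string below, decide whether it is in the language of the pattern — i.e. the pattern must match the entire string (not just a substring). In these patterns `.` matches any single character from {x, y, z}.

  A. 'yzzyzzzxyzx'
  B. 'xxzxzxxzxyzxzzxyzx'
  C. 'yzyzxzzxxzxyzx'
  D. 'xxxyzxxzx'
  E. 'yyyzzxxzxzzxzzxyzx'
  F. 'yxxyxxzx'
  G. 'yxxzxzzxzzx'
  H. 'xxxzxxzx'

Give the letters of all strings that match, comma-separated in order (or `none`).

A. 'yzzyzzzxyzx' → match
B → match
C → match
D. 'xxxyzxxzx' → match
E → match
F. 'yxxyxxzx' → no match
G. 'yxxzxzzxzzx' → match
H. 'xxxzxxzx' → match

A, B, C, D, E, G, H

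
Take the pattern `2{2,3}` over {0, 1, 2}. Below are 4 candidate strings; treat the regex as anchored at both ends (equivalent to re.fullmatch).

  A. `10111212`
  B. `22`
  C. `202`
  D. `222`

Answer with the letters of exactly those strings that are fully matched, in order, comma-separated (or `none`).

A → no match — must start with `2`
B → match
C → no match
D → match

B, D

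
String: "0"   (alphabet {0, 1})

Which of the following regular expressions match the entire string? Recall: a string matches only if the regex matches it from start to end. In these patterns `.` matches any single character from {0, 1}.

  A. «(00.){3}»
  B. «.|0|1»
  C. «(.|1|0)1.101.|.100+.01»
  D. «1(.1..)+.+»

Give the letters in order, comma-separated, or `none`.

B

A → no match — must start with "00"
B → match
C → no match
D → no match — must start with "1"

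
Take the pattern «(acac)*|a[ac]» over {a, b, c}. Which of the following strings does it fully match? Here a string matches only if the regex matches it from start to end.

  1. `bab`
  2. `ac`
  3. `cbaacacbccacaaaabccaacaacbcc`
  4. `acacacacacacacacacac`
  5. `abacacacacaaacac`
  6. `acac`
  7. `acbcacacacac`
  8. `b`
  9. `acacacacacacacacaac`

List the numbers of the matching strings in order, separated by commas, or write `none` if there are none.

1 → no match
2 → match
3 → no match
4 → match
5 → no match
6 → match
7 → no match
8 → no match
9 → no match

2, 4, 6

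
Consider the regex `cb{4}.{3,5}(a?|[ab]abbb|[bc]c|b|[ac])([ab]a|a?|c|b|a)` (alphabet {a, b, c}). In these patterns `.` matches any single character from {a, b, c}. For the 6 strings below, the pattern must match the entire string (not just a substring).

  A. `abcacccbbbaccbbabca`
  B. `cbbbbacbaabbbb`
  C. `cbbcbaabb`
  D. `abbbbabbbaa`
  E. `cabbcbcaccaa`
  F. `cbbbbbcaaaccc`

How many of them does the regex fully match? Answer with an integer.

A → no match — must start with `cb`
B → match
C. `cbbcbaabb` → no match
D. `abbbbabbbaa` → no match — must start with `cb`
E. `cabbcbcaccaa` → no match — must start with `cb`
F → match
Total matched: 2

2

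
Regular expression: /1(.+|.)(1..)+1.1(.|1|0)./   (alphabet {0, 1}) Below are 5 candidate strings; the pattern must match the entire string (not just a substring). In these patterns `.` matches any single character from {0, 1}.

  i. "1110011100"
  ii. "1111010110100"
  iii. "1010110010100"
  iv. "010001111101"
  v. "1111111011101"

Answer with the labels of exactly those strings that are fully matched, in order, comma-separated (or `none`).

i → match
ii → match
iii → match
iv → no match — must start with "1"
v → match

i, ii, iii, v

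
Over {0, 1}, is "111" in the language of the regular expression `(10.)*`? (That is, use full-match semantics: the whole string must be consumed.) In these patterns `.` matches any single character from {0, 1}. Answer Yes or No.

No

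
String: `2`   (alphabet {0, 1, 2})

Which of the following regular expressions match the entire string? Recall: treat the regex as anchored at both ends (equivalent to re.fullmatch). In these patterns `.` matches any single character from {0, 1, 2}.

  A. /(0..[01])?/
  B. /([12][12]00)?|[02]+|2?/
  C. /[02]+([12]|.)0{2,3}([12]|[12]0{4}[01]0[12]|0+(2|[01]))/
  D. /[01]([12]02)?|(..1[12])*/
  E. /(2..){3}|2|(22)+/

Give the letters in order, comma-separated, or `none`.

B, E

A → no match
B → match
C → no match
D → no match
E → match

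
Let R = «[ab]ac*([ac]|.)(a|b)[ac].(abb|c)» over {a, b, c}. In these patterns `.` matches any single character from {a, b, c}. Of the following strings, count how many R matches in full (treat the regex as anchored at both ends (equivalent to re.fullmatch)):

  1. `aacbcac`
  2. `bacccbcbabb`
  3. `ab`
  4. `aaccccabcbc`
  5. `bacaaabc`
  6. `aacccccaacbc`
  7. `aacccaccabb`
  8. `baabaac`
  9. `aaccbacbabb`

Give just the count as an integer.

8

1. `aacbcac` → match
2. `bacccbcbabb` → match
3. `ab` → no match
4. `aaccccabcbc` → match
5. `bacaaabc` → match
6. `aacccccaacbc` → match
7. `aacccaccabb` → match
8. `baabaac` → match
9. `aaccbacbabb` → match
Total matched: 8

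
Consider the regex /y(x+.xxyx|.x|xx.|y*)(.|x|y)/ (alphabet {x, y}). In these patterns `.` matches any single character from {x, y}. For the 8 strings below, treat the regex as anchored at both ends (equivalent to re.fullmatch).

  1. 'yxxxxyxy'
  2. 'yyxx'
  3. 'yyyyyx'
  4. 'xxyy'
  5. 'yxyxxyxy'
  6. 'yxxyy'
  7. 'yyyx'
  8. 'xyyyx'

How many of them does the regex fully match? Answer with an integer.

6

1 → match
2 → match
3 → match
4 → no match — must start with 'y'
5 → match
6 → match
7 → match
8 → no match — must start with 'y'
Total matched: 6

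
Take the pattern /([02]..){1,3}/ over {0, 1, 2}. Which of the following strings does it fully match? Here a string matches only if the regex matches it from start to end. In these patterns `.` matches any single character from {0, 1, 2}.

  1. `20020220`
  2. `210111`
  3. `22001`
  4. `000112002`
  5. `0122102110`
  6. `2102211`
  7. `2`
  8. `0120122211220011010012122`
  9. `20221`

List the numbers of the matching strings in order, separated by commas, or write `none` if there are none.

none

1 → no match
2 → no match
3 → no match
4 → no match
5 → no match
6 → no match
7 → no match
8 → no match
9 → no match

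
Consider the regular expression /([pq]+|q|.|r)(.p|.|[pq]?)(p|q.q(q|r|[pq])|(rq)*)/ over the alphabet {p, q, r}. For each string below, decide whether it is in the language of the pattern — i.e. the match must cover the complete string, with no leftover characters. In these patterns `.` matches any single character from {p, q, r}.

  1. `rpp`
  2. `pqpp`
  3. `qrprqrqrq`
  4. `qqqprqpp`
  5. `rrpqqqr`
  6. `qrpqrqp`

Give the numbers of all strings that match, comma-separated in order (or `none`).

1, 2, 3, 5, 6

1 → match
2 → match
3 → match
4 → no match
5 → match
6 → match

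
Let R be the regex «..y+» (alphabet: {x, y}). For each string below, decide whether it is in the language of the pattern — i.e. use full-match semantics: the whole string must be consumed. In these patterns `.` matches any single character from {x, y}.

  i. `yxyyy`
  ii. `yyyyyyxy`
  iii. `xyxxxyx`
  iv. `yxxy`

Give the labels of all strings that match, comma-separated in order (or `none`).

i → match
ii → no match
iii → no match — must end with `y`
iv → no match

i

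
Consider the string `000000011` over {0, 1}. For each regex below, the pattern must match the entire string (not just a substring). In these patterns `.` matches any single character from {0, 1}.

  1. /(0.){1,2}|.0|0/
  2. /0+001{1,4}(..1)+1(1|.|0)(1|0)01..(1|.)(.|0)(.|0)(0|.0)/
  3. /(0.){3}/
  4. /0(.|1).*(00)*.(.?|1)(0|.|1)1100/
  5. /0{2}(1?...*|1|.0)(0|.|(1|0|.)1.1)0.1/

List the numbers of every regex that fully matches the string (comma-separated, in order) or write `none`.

1 → no match
2 → no match — must end with `0`
3 → no match
4 → no match — must end with `1100`
5 → match

5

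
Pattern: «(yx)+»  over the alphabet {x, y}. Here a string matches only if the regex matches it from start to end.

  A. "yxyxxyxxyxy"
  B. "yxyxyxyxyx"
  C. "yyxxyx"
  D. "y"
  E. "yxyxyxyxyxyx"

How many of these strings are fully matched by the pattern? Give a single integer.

A. "yxyxxyxxyxy" → no match — must end with "yx"
B. "yxyxyxyxyx" → match
C. "yyxxyx" → no match — must start with "yx"
D. "y" → no match — must start with "yx"
E. "yxyxyxyxyxyx" → match
Total matched: 2

2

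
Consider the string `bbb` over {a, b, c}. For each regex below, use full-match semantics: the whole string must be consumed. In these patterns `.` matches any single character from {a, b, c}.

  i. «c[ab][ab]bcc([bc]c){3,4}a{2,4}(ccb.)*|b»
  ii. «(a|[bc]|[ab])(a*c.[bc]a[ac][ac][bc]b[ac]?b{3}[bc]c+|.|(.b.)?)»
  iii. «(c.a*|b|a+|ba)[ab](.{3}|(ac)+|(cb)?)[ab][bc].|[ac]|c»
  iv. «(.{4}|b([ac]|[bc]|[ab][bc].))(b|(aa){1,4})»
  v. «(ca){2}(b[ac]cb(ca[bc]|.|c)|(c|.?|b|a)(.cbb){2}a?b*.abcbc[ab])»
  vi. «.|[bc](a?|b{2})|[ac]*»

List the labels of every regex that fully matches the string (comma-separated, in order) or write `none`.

iv, vi

i → no match
ii → no match
iii → no match
iv → match
v → no match — must start with `ca`
vi → match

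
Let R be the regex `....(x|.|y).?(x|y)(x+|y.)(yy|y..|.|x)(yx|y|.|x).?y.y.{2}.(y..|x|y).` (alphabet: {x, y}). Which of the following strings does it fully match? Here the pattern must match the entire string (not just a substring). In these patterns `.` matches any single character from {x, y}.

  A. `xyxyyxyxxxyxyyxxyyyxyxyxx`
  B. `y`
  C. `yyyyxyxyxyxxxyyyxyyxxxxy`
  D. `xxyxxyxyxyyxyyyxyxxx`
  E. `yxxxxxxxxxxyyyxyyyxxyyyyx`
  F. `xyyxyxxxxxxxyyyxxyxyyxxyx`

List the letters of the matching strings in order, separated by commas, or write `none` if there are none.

D, E, F

A → no match
B → no match
C → no match
D → match
E → match
F → match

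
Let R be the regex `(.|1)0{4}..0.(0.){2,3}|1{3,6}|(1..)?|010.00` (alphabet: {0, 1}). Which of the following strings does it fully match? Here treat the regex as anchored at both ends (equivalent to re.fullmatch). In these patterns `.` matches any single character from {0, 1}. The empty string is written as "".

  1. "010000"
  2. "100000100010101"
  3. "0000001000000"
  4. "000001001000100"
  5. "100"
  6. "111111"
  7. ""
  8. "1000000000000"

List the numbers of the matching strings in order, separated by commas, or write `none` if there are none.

1, 2, 3, 4, 5, 6, 7, 8

1 → match
2 → match
3 → match
4 → match
5 → match
6 → match
7 → match
8 → match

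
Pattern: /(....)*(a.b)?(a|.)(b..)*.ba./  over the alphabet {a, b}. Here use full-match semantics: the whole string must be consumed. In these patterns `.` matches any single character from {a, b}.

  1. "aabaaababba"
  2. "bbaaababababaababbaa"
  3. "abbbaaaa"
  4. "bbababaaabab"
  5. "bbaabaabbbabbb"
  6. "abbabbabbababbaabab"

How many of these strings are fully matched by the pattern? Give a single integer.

2

1. "aabaaababba" → no match
2 → match
3. "abbbaaaa" → no match
4. "bbababaaabab" → match
5 → no match
6 → no match
Total matched: 2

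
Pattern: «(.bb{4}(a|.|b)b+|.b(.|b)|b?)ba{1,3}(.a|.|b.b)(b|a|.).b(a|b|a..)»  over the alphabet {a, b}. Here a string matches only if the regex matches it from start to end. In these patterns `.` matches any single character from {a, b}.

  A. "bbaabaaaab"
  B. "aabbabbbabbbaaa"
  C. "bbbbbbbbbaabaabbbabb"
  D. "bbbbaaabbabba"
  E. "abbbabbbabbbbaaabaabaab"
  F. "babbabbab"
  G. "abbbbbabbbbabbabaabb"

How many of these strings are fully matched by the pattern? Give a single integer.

A → no match
B → no match
C → no match
D → no match
E → no match
F → no match
G → no match
Total matched: 0

0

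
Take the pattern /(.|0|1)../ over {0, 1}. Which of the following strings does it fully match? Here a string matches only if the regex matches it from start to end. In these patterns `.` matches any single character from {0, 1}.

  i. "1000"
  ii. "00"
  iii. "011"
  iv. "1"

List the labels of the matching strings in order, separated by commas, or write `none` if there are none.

i → no match
ii → no match
iii → match
iv → no match

iii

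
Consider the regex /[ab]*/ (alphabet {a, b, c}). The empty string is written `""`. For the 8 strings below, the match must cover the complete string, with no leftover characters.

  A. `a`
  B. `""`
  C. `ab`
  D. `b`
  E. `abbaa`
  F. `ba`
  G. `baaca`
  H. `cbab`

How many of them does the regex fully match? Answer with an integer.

A → match
B → match
C → match
D → match
E → match
F → match
G → no match
H → no match
Total matched: 6

6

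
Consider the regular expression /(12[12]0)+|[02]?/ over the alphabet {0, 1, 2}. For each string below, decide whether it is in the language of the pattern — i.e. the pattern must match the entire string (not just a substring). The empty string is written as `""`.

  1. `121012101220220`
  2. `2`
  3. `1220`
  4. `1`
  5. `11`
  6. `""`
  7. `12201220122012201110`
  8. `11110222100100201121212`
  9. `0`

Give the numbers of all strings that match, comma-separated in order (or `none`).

1 → no match
2. `2` → match
3. `1220` → match
4. `1` → no match
5. `11` → no match
6. `""` → match
7 → no match
8 → no match
9. `0` → match

2, 3, 6, 9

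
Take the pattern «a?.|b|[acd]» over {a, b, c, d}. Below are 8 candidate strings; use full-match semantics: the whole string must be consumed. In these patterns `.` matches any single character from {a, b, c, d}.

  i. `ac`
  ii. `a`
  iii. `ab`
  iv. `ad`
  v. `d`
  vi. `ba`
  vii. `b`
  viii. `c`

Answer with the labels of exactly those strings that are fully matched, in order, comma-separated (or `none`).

i, ii, iii, iv, v, vii, viii

i → match
ii → match
iii → match
iv → match
v → match
vi → no match
vii → match
viii → match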